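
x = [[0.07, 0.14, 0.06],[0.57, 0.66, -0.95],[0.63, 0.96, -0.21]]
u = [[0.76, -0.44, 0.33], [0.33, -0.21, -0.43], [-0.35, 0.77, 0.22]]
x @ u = [[0.08, -0.01, -0.02], [0.98, -1.12, -0.30], [0.87, -0.64, -0.25]]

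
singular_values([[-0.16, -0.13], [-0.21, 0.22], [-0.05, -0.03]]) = [0.31, 0.21]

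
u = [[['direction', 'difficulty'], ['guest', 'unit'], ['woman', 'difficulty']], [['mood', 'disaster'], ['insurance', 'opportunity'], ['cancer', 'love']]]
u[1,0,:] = ['mood', 'disaster']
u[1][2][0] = 'cancer'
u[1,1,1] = 'opportunity'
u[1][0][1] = 'disaster'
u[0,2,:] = ['woman', 'difficulty']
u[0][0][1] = 'difficulty'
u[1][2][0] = 'cancer'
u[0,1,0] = 'guest'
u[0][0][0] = 'direction'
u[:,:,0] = [['direction', 'guest', 'woman'], ['mood', 'insurance', 'cancer']]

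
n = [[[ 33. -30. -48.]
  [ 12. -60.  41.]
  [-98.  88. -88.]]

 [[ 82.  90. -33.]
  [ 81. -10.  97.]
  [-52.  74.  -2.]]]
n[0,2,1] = 88.0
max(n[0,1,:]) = 41.0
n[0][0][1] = -30.0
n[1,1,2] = 97.0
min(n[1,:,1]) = -10.0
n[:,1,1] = [-60.0, -10.0]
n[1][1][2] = 97.0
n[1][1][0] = 81.0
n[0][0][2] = -48.0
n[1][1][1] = -10.0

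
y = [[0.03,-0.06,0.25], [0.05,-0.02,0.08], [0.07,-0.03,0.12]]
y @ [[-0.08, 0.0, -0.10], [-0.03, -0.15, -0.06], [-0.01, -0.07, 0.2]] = [[-0.00, -0.01, 0.05],[-0.00, -0.00, 0.01],[-0.01, -0.0, 0.02]]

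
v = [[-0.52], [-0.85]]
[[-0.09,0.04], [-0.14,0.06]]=v @ [[0.17,  -0.07]]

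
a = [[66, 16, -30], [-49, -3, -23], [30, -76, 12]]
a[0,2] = -30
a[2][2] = 12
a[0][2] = -30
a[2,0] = 30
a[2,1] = -76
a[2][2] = 12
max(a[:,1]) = 16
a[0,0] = 66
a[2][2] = 12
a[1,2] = -23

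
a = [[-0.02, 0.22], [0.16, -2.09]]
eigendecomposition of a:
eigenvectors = [[1.0, -0.10], [0.08, 0.99]]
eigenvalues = [-0.0, -2.11]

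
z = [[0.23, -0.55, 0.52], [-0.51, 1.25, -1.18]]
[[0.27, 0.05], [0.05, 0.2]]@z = [[0.04, -0.09, 0.08],[-0.09, 0.22, -0.21]]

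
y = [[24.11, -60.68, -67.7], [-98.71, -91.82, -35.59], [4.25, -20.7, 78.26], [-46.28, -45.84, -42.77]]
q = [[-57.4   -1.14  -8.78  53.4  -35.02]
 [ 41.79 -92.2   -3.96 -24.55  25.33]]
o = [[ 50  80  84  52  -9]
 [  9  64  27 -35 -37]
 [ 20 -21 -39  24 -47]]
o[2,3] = 24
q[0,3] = 53.4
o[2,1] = -21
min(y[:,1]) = -91.82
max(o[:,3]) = 52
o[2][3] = 24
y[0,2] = -67.7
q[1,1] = -92.2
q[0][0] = -57.4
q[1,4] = 25.33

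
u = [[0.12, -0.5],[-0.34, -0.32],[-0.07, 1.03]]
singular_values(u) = [1.19, 0.37]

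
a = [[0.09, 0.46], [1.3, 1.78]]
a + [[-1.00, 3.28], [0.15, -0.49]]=[[-0.91, 3.74], [1.45, 1.29]]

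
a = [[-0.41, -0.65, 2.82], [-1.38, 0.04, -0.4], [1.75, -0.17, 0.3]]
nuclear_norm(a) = 5.31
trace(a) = -0.07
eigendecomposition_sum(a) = [[1.02,-0.37,1.39], [-0.72,0.26,-0.98], [0.88,-0.32,1.19]] + [[-1.43, -0.28, 1.43], [-0.66, -0.13, 0.66], [0.87, 0.17, -0.88]] + [[-0.00, -0.00, -0.00], [-0.0, -0.09, -0.07], [-0.00, -0.02, -0.02]]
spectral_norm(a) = 2.94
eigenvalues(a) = [2.48, -2.43, -0.11]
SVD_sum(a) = [[-0.05, -0.65, 2.83],[0.01, 0.08, -0.37],[-0.0, -0.07, 0.29]] + [[-0.36, 0.01, -0.0], [-1.38, 0.03, -0.02], [1.76, -0.04, 0.02]] + [[-0.00, -0.0, -0.0],[-0.0, -0.08, -0.02],[-0.0, -0.06, -0.01]]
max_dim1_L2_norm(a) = 2.92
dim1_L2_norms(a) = [2.92, 1.44, 1.78]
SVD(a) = [[0.99, 0.16, 0.04], [-0.13, 0.61, 0.78], [0.10, -0.78, 0.62]] @ diag([2.940088486885266, 2.2662914409973776, 0.10100887954396874]) @ [[-0.02, -0.23, 0.97], [-1.00, 0.02, -0.01], [-0.02, -0.97, -0.23]]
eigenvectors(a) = [[0.67, -0.79, 0.04],  [-0.47, -0.36, 0.97],  [0.57, 0.49, 0.23]]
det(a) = 0.67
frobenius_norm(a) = 3.71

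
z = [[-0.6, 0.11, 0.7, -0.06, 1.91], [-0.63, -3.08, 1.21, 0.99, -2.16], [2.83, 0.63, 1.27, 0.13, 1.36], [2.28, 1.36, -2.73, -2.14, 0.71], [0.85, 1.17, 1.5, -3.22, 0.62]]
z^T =[[-0.60, -0.63, 2.83, 2.28, 0.85], [0.11, -3.08, 0.63, 1.36, 1.17], [0.7, 1.21, 1.27, -2.73, 1.50], [-0.06, 0.99, 0.13, -2.14, -3.22], [1.91, -2.16, 1.36, 0.71, 0.62]]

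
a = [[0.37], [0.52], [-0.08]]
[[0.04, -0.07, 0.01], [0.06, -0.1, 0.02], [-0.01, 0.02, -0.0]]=a@[[0.11, -0.19, 0.04]]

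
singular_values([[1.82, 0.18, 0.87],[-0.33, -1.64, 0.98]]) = [2.03, 1.94]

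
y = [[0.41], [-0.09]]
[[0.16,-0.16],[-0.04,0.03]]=y @ [[0.40, -0.38]]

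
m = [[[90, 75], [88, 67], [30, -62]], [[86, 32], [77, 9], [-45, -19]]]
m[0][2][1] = -62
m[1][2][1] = -19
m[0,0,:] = [90, 75]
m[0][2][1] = -62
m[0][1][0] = 88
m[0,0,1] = 75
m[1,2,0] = -45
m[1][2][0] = -45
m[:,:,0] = [[90, 88, 30], [86, 77, -45]]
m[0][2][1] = -62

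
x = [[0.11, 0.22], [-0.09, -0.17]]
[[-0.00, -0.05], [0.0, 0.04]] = x @ [[-0.36, -0.09], [0.17, -0.17]]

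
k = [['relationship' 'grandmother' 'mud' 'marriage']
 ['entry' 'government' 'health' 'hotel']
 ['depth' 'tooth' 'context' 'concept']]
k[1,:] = ['entry', 'government', 'health', 'hotel']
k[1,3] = 'hotel'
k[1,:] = ['entry', 'government', 'health', 'hotel']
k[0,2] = 'mud'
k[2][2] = 'context'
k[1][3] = 'hotel'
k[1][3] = 'hotel'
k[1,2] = 'health'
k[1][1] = 'government'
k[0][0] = 'relationship'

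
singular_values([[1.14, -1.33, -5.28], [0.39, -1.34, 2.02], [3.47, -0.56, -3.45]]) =[7.26, 2.46, 1.56]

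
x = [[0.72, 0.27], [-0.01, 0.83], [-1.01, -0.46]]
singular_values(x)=[1.4, 0.74]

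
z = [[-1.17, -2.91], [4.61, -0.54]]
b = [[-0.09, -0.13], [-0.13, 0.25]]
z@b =[[0.48, -0.58],[-0.34, -0.73]]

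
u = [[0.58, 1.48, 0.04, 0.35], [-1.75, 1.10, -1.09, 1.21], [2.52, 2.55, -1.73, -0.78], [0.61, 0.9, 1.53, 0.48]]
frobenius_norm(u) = 5.46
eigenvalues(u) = [(-0.33+1.86j), (-0.33-1.86j), (0.01+0j), (1.07+0j)]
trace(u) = 0.43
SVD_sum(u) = [[0.83, 0.90, -0.44, -0.19], [-0.10, -0.11, 0.06, 0.02], [2.54, 2.75, -1.35, -0.6], [0.26, 0.28, -0.14, -0.06]] + [[-0.22, 0.14, -0.19, 0.14], [-1.64, 1.05, -1.39, 1.04], [-0.04, 0.02, -0.03, 0.02], [0.41, -0.26, 0.35, -0.26]] + [[-0.03, 0.44, 0.67, 0.40], [-0.01, 0.16, 0.25, 0.15], [0.01, -0.23, -0.34, -0.21], [-0.06, 0.88, 1.32, 0.80]] + [[0.00, -0.0, -0.00, 0.00],[-0.00, 0.00, 0.00, -0.0],[-0.0, 0.0, 0.00, -0.0],[-0.00, 0.00, 0.0, -0.0]]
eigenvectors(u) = [[0.16-0.19j,  (0.16+0.19j),  0.46+0.00j,  (0.49+0j)],[(0.15+0.45j),  (0.15-0.45j),  -0.36+0.00j,  -0.04+0.00j],[0.61+0.00j,  0.61-0.00j,  (-0.21+0j),  (0.16+0j)],[(-0.1-0.58j),  (-0.1+0.58j),  (0.79+0j),  (0.86+0j)]]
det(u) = 0.04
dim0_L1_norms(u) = [5.46, 6.03, 4.39, 2.82]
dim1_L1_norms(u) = [2.45, 5.15, 7.58, 3.52]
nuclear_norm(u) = 9.04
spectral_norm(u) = 4.26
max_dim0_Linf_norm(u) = 2.55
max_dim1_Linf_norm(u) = 2.55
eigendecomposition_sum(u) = [[0.93-0.02j, 0.14-0.45j, -0.10+0.39j, -0.50-0.09j], [(-0.92+1.53j), (0.6+0.69j), (-0.54-0.58j), 0.66-0.73j], [1.48+1.72j, (1.07-0.45j), (-0.91+0.42j), (-0.62-1.09j)], [(1.42-1.69j), (-0.6-0.96j), (0.55+0.8j), -0.94+0.77j]] + [[(0.93+0.02j), 0.14+0.45j, (-0.1-0.39j), (-0.5+0.09j)], [(-0.92-1.53j), 0.60-0.69j, (-0.54+0.58j), 0.66+0.73j], [1.48-1.72j, 1.07+0.45j, -0.91-0.42j, (-0.62+1.09j)], [1.42+1.69j, (-0.6+0.96j), (0.55-0.8j), -0.94-0.77j]] + [[0.02-0.00j, -0.01-0.00j, -0.01+0.00j, -0.01-0.00j], [-0.02+0.00j, 0.00+0.00j, 0.01-0.00j, 0.01+0.00j], [(-0.01+0j), 0.00+0.00j, -0j, (0.01+0j)], [0.04-0.00j, (-0.01-0j), -0.01+0.00j, -0.02-0.00j]] + [[-1.29-0.00j,(1.21+0j),0.26-0.00j,(1.37+0j)], [0.11+0.00j,-0.11-0.00j,(-0.02+0j),(-0.12-0j)], [-0.43-0.00j,(0.4+0j),0.09-0.00j,0.45+0.00j], [-2.26-0.00j,2.12+0.00j,(0.45-0j),2.39+0.00j]]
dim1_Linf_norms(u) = [1.48, 1.75, 2.55, 1.53]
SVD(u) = [[-0.31, -0.13, 0.43, -0.84],[0.04, -0.96, 0.16, 0.22],[-0.95, -0.02, -0.22, 0.24],[-0.10, 0.24, 0.86, 0.44]] @ diag([4.261249904440845, 2.707791456910404, 2.071910260322694, 0.0015971710798492178]) @ [[-0.63,-0.68,0.34,0.15],[0.63,-0.40,0.53,-0.40],[-0.03,0.49,0.74,0.45],[-0.45,0.36,0.22,-0.79]]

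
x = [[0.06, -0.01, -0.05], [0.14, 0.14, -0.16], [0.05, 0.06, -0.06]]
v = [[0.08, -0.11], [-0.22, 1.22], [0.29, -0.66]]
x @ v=[[-0.01, 0.01], [-0.07, 0.26], [-0.03, 0.11]]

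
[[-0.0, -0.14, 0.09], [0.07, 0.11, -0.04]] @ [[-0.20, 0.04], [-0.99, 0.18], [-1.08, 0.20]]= [[0.04, -0.01],[-0.08, 0.01]]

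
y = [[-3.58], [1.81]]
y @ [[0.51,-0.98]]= [[-1.83, 3.51],  [0.92, -1.77]]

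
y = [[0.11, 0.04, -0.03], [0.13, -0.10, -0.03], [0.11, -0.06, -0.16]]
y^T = [[0.11, 0.13, 0.11],[0.04, -0.10, -0.06],[-0.03, -0.03, -0.16]]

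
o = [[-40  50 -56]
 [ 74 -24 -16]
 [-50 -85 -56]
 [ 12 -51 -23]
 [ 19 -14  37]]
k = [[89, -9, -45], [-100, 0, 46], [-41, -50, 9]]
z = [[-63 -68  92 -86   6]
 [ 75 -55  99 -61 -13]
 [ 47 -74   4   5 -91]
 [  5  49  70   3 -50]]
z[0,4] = 6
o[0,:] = [-40, 50, -56]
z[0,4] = 6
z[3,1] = 49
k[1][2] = 46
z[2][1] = -74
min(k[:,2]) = -45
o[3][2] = -23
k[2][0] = -41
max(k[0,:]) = 89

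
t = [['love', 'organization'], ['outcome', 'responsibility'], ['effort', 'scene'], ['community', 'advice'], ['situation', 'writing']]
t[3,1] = 'advice'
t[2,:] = ['effort', 'scene']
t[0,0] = 'love'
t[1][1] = 'responsibility'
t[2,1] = 'scene'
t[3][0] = 'community'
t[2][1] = 'scene'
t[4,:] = ['situation', 'writing']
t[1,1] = 'responsibility'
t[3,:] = ['community', 'advice']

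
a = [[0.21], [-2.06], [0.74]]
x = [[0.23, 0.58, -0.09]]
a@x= [[0.05, 0.12, -0.02], [-0.47, -1.19, 0.19], [0.17, 0.43, -0.07]]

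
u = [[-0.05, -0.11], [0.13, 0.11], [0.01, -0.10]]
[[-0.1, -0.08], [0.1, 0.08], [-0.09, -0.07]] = u @ [[0.02,0.01], [0.90,0.73]]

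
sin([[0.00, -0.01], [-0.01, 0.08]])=[[-0.00, -0.01], [-0.01, 0.08]]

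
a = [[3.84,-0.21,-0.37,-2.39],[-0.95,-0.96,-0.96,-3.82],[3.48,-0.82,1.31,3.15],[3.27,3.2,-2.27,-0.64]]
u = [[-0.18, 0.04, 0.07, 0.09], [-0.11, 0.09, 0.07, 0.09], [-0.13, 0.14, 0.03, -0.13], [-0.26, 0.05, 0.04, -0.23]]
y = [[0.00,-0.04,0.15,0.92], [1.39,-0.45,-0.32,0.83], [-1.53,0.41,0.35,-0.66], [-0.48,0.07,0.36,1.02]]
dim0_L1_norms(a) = [11.54, 5.19, 4.91, 10.0]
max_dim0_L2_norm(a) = 6.2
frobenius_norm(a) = 9.43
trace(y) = 0.92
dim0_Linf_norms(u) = [0.26, 0.14, 0.07, 0.23]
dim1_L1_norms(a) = [6.81, 6.69, 8.76, 9.38]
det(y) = 0.01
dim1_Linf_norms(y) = [0.92, 1.39, 1.53, 1.02]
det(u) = -0.00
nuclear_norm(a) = 16.25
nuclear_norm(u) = 0.80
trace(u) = -0.29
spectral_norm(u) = 0.43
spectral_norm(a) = 6.45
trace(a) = 3.55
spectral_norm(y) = 2.48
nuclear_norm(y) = 4.02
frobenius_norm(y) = 2.88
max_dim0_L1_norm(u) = 0.68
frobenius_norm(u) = 0.51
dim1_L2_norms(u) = [0.22, 0.18, 0.23, 0.35]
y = a @ u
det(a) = -52.06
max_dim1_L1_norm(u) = 0.58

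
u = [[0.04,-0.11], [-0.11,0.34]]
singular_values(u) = [0.38, 0.0]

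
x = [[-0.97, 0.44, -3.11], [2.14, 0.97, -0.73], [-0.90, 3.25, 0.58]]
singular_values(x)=[3.48, 3.26, 2.42]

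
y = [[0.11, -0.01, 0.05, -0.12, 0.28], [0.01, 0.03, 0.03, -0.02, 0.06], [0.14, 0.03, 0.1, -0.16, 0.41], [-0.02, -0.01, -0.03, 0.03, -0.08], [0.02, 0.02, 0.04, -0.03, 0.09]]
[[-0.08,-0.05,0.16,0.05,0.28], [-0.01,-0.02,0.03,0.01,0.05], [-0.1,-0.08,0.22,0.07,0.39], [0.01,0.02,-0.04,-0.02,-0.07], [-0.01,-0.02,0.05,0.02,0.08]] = y@[[-0.57, 0.04, 0.39, 0.1, 0.62], [-0.62, -0.31, 0.01, -0.38, -0.06], [0.62, 0.02, 0.16, 0.4, 0.2], [0.84, 0.03, -0.06, 0.33, -0.15], [0.17, -0.19, 0.35, 0.19, 0.64]]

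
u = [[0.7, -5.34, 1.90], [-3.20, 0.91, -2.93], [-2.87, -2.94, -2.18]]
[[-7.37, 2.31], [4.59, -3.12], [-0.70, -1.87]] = u @[[-1.36, 0.41], [1.32, -0.18], [0.33, 0.56]]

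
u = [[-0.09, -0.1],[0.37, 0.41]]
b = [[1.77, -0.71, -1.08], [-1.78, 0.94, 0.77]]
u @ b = [[0.02, -0.03, 0.02], [-0.07, 0.12, -0.08]]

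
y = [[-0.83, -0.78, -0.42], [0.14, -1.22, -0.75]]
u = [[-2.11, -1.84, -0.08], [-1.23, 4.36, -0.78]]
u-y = [[-1.28, -1.06, 0.34], [-1.37, 5.58, -0.03]]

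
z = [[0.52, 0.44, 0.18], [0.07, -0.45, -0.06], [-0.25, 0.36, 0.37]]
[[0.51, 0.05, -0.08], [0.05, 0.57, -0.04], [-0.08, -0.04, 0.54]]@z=[[0.29, 0.17, 0.06], [0.08, -0.25, -0.04], [-0.18, 0.18, 0.19]]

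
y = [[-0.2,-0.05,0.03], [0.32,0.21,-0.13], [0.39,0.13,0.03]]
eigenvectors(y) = [[0.51+0.00j, 0.10+0.03j, (0.1-0.03j)], [-0.63+0.00j, -0.78+0.00j, -0.78-0.00j], [-0.58+0.00j, (-0.38+0.49j), (-0.38-0.49j)]]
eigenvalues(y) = [(-0.17+0j), (0.11+0.07j), (0.11-0.07j)]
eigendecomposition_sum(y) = [[(-0.2+0j),-0.03+0.00j,(0.01-0j)],[0.24-0.00j,(0.04-0j),-0.01+0.00j],[(0.22-0j),(0.03-0j),-0.01+0.00j]] + [[(-0-0.01j), -0.01-0.00j, (0.01-0.01j)], [0.04+0.10j, 0.09+0.01j, (-0.06+0.08j)], [(0.08+0.03j), (0.05-0.05j), (0.02+0.08j)]] + [[-0.00+0.01j, (-0.01+0j), (0.01+0.01j)], [(0.04-0.1j), (0.09-0.01j), (-0.06-0.08j)], [(0.08-0.03j), 0.05+0.05j, (0.02-0.08j)]]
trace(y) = 0.04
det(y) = -0.00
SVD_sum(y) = [[-0.19, -0.08, 0.03], [0.35, 0.16, -0.05], [0.36, 0.16, -0.05]] + [[-0.01, 0.01, -0.01], [-0.03, 0.05, -0.08], [0.03, -0.04, 0.07]] + [[-0.01, 0.03, 0.02], [-0.0, 0.00, 0.00], [-0.00, 0.01, 0.01]]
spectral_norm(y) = 0.60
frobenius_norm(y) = 0.61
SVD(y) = [[-0.34, -0.12, 0.93], [0.66, -0.74, 0.14], [0.67, 0.66, 0.33]] @ diag([0.5973142390065181, 0.13679445868690882, 0.03468394372933187]) @ [[0.91, 0.41, -0.13], [0.32, -0.47, 0.82], [-0.27, 0.79, 0.55]]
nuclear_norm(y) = 0.77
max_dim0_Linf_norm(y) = 0.39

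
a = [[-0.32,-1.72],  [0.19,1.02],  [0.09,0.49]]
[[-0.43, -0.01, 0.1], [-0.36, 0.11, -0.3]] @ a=[[0.14, 0.78],  [0.11, 0.58]]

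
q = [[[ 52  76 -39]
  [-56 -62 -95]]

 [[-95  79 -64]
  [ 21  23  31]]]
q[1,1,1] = 23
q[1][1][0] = 21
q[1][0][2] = -64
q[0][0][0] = 52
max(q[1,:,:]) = 79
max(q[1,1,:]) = 31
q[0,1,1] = -62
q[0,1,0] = -56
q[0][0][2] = -39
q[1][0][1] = 79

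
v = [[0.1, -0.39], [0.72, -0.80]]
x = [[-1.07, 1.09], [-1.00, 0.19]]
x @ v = [[0.68, -0.45], [0.04, 0.24]]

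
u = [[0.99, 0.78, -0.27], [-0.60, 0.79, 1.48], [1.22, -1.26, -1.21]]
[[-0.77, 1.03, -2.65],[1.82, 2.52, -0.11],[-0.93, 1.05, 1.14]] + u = [[0.22,  1.81,  -2.92],[1.22,  3.31,  1.37],[0.29,  -0.21,  -0.07]]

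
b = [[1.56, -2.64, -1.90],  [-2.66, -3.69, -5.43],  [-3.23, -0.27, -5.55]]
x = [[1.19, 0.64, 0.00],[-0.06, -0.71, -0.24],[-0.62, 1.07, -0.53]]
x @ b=[[0.15,-5.5,-5.74], [2.57,2.84,5.3], [-2.1,-2.17,-1.69]]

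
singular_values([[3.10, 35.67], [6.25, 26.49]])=[44.87, 3.14]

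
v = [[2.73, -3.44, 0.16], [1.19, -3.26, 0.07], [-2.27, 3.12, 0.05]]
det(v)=-0.880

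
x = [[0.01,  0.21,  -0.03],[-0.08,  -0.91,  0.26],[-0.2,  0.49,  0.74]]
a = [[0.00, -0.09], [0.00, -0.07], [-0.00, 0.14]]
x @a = [[0.0, -0.02], [0.00, 0.11], [0.0, 0.09]]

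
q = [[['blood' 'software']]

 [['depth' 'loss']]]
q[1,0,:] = ['depth', 'loss']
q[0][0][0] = 'blood'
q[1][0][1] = 'loss'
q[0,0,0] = 'blood'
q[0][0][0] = 'blood'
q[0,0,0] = 'blood'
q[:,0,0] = ['blood', 'depth']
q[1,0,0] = 'depth'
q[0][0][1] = 'software'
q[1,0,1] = 'loss'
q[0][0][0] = 'blood'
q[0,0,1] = 'software'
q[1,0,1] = 'loss'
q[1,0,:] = ['depth', 'loss']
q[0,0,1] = 'software'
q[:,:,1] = [['software'], ['loss']]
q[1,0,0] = 'depth'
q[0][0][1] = 'software'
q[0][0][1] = 'software'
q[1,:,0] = ['depth']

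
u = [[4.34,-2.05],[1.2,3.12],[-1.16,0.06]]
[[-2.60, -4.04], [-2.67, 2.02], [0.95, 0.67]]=u@[[-0.85, -0.53], [-0.53, 0.85]]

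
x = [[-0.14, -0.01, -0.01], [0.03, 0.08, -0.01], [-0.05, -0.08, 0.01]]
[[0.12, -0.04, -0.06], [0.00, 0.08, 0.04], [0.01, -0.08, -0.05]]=x @ [[-0.88, 0.18, 0.44], [0.32, 0.92, 0.25], [-0.36, 0.36, -0.86]]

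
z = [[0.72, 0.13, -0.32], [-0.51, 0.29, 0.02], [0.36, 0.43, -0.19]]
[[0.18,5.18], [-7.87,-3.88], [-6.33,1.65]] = z@[[5.94, 5.76],[-17.11, -2.94],[5.84, -4.42]]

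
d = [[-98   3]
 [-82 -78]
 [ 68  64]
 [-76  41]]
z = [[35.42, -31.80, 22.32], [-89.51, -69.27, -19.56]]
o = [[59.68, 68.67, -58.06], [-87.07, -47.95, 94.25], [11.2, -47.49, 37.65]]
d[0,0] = -98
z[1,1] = -69.27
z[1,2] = -19.56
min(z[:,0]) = -89.51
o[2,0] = 11.2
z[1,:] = [-89.51, -69.27, -19.56]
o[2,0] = 11.2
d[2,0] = 68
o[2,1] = -47.49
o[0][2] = -58.06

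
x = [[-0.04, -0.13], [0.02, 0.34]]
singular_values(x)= [0.37, 0.03]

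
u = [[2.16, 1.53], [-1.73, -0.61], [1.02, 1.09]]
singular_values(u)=[3.5, 0.57]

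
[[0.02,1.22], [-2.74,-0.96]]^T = [[0.02, -2.74], [1.22, -0.96]]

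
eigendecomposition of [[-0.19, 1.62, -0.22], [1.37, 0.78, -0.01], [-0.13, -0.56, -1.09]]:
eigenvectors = [[(0.62+0j), (-0.22+0.51j), (-0.22-0.51j)], [(0.77+0j), 0.19-0.34j, (0.19+0.34j)], [-0.17+0.00j, (0.74+0j), 0.74-0.00j]]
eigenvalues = [(1.88+0j), (-1.19+0.17j), (-1.19-0.17j)]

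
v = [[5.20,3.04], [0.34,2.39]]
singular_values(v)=[6.23, 1.83]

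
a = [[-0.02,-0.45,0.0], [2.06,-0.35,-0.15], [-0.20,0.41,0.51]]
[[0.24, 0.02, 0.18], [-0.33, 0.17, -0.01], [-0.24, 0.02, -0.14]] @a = [[0.00, -0.04, 0.09], [0.36, 0.08, -0.03], [0.07, 0.04, -0.07]]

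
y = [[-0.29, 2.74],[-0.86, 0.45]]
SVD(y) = [[-0.98, -0.21], [-0.21, 0.98]] @ diag([2.811974901122817, 0.791578900334851]) @ [[0.16, -0.99], [-0.99, -0.16]]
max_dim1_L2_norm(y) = 2.76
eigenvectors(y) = [[(0.87+0j), (0.87-0j)], [0.12+0.47j, (0.12-0.47j)]]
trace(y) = 0.16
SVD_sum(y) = [[-0.45, 2.71],[-0.1, 0.58]] + [[0.16, 0.03], [-0.76, -0.13]]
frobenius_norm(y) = 2.92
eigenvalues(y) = [(0.08+1.49j), (0.08-1.49j)]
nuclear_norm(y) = 3.60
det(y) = 2.23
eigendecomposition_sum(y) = [[(-0.14+0.75j), 1.37-0.07j], [(-0.43+0.02j), (0.23+0.73j)]] + [[(-0.14-0.75j), 1.37+0.07j], [-0.43-0.02j, (0.23-0.73j)]]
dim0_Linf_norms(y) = [0.86, 2.74]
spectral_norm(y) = 2.81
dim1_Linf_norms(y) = [2.74, 0.86]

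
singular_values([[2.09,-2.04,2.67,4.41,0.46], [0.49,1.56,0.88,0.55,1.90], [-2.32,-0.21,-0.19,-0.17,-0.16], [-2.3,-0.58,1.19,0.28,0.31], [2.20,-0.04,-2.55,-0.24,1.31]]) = [6.08, 4.65, 2.61, 1.7, 0.46]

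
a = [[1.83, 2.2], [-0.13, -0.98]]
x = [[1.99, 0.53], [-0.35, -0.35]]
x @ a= [[3.57, 3.86],[-0.6, -0.43]]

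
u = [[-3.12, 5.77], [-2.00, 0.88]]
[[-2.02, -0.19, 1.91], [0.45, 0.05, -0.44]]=u @ [[-0.50, -0.05, 0.48], [-0.62, -0.06, 0.59]]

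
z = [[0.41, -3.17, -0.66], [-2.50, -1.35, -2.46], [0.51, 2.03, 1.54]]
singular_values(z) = [4.9, 2.72, 0.31]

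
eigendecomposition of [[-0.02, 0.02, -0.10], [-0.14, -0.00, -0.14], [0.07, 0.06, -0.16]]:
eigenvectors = [[-0.32+0.16j, (-0.32-0.16j), (-0.25+0j)], [-0.78+0.00j, -0.78-0.00j, (0.94+0j)], [(-0.19+0.48j), (-0.19-0.48j), 0.24+0.00j]]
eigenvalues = [(-0.09+0.12j), (-0.09-0.12j), 0j]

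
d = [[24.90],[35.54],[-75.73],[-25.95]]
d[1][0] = 35.54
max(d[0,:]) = 24.9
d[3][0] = -25.95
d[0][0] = 24.9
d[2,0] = -75.73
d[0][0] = 24.9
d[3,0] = -25.95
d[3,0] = -25.95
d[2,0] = -75.73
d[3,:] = [-25.95]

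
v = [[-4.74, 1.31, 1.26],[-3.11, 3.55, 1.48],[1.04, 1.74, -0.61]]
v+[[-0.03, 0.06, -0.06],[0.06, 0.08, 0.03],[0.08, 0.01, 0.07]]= [[-4.77,1.37,1.2], [-3.05,3.63,1.51], [1.12,1.75,-0.54]]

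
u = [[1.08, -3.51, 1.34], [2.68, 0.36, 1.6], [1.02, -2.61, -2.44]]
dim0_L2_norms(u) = [3.06, 4.39, 3.21]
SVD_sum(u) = [[1.38,-3.26,-0.25], [0.23,-0.55,-0.04], [1.15,-2.72,-0.21]] + [[0.59, 0.18, 0.93], [1.49, 0.45, 2.34], [-1.01, -0.31, -1.59]] + [[-0.9, -0.43, 0.65], [0.96, 0.46, -0.70], [0.88, 0.42, -0.64]]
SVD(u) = [[0.76, -0.31, 0.57], [0.13, -0.79, -0.61], [0.64, 0.53, -0.56]] @ diag([4.664498562592939, 3.579390922802885, 2.0953791497780854]) @ [[0.39, -0.92, -0.07],[-0.53, -0.16, -0.83],[-0.75, -0.36, 0.55]]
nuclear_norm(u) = 10.34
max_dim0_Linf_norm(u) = 3.51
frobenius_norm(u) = 6.24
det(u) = -34.98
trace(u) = -1.00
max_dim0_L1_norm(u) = 6.48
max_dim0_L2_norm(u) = 4.39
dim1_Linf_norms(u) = [3.51, 2.68, 2.61]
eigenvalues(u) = [(0.81+3.56j), (0.81-3.56j), (-2.62+0j)]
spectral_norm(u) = 4.66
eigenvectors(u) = [[-0.68+0.00j, -0.68-0.00j, -0.42+0.00j], [(-0.16+0.62j), -0.16-0.62j, (-0.1+0j)], [-0.29-0.19j, (-0.29+0.19j), 0.90+0.00j]]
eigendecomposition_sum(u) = [[(0.79+1.33j),(-1.91+0.65j),(0.16+0.7j)], [1.40-0.41j,0.14+1.89j,0.68+0.02j], [-0.03+0.77j,-0.98-0.24j,-0.12+0.34j]] + [[0.79-1.33j, -1.91-0.65j, 0.16-0.70j], [1.40+0.41j, (0.14-1.89j), 0.68-0.02j], [-0.03-0.77j, -0.98+0.24j, (-0.12-0.34j)]] + [[-0.51+0.00j,0.31+0.00j,(1.03+0j)],  [-0.12+0.00j,0.07+0.00j,(0.25+0j)],  [1.08-0.00j,(-0.65-0j),(-2.19-0j)]]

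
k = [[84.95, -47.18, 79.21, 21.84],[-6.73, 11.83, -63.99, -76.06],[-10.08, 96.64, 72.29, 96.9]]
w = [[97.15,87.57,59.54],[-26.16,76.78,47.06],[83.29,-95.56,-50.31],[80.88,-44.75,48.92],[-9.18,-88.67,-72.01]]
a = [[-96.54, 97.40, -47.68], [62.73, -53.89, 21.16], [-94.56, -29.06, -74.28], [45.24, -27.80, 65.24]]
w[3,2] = 48.92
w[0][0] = 97.15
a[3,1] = -27.8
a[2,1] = -29.06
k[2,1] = 96.64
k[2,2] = 72.29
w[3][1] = -44.75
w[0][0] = 97.15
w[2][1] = -95.56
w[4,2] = -72.01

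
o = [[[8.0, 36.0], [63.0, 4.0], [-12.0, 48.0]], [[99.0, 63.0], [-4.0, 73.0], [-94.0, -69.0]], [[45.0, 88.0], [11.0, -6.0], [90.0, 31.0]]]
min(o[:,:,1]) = -69.0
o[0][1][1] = 4.0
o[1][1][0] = -4.0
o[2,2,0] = 90.0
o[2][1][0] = 11.0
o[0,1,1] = 4.0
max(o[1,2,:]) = -69.0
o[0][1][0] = 63.0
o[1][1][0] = -4.0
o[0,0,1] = 36.0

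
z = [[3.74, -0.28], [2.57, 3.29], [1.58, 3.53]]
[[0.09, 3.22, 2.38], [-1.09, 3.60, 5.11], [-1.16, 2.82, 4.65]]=z @ [[-0.00, 0.89, 0.71], [-0.33, 0.4, 1.00]]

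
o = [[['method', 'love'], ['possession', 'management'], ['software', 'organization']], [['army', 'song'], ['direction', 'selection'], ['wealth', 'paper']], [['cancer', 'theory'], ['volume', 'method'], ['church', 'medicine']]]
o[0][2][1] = 'organization'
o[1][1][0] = 'direction'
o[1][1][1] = 'selection'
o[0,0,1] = 'love'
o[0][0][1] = 'love'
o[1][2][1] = 'paper'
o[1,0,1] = 'song'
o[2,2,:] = ['church', 'medicine']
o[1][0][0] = 'army'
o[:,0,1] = ['love', 'song', 'theory']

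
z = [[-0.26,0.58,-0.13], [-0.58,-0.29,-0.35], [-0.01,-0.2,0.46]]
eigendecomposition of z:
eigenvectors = [[(-0.71+0j), -0.71-0.00j, (-0.3+0j)], [0.07-0.69j, 0.07+0.69j, -0.19+0.00j], [0.09-0.12j, 0.09+0.12j, 0.93+0.00j]]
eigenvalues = [(-0.3+0.55j), (-0.3-0.55j), (0.5+0j)]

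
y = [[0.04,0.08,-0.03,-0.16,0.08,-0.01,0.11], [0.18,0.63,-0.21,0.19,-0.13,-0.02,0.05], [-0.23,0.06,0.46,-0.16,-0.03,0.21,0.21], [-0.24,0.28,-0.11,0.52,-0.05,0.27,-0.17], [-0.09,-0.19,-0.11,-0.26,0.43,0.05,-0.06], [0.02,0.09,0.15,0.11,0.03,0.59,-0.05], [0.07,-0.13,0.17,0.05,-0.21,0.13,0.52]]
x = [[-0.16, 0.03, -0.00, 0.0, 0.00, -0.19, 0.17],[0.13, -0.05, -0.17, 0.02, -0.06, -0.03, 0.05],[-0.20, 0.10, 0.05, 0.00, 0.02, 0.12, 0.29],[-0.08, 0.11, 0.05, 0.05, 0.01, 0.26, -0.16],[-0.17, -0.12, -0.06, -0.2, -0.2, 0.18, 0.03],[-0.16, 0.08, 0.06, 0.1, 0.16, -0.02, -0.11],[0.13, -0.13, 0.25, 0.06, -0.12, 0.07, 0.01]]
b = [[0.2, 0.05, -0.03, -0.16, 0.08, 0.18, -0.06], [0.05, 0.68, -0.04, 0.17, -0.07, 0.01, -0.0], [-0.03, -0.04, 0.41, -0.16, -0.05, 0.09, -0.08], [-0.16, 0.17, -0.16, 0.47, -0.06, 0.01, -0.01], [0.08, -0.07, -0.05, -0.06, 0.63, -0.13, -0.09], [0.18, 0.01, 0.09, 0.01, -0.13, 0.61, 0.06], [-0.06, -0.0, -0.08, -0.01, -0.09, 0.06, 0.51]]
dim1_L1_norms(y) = [0.51, 1.41, 1.36, 1.64, 1.19, 1.04, 1.28]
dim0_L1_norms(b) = [0.76, 1.02, 0.86, 1.04, 1.11, 1.09, 0.81]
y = x + b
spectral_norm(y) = 0.98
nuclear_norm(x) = 2.04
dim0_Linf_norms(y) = [0.24, 0.63, 0.46, 0.52, 0.43, 0.59, 0.52]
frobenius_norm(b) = 1.51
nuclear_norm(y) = 3.65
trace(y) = 3.19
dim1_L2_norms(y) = [0.23, 0.73, 0.62, 0.72, 0.56, 0.63, 0.62]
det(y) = -0.00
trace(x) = -0.32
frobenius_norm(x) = 0.88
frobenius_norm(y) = 1.61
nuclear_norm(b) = 3.51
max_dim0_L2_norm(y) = 0.74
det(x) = 0.00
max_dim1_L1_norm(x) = 0.96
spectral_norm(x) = 0.47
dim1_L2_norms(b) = [0.33, 0.71, 0.46, 0.55, 0.66, 0.66, 0.53]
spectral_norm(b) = 0.86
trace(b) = 3.51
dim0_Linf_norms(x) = [0.2, 0.13, 0.25, 0.2, 0.2, 0.26, 0.29]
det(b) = -0.00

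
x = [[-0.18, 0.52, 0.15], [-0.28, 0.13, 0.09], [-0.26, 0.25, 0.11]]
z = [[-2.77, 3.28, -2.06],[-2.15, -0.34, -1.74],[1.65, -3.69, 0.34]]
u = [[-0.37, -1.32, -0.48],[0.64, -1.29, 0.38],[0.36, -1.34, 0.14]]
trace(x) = 0.06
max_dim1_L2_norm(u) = 1.49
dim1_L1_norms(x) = [0.85, 0.5, 0.62]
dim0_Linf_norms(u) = [0.64, 1.34, 0.48]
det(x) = -0.00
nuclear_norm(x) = 0.95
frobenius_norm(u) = 2.50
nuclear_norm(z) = 9.36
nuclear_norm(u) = 3.28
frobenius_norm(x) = 0.76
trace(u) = -1.52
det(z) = -6.41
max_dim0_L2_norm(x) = 0.59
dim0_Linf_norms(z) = [2.77, 3.69, 2.06]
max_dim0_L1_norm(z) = 7.31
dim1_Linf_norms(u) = [1.32, 1.29, 1.34]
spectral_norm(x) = 0.72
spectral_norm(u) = 2.31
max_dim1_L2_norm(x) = 0.57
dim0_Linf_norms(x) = [0.28, 0.52, 0.15]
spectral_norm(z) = 6.28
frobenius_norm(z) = 6.85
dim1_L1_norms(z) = [8.11, 4.23, 5.68]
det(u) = 0.00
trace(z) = -2.77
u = x @ z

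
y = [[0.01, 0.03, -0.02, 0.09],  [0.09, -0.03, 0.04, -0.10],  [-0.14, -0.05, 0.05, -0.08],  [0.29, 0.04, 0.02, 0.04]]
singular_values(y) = [0.34, 0.17, 0.03, 0.0]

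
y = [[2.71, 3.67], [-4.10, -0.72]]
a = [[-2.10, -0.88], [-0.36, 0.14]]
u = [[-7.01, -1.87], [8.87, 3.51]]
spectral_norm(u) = 11.97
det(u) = -8.02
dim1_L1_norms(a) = [2.98, 0.5]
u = y @ a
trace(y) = 1.99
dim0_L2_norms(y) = [4.91, 3.74]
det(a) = -0.61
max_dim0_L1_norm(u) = 15.88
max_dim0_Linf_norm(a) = 2.1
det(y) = 13.10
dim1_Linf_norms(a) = [2.1, 0.36]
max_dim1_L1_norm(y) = 6.38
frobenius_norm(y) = 6.18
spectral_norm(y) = 5.74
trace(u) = -3.50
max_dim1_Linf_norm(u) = 8.87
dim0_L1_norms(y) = [6.81, 4.39]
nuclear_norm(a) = 2.56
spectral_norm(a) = 2.29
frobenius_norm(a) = 2.31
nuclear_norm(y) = 8.02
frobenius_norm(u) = 11.98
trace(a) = -1.96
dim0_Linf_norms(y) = [4.1, 3.67]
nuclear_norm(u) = 12.64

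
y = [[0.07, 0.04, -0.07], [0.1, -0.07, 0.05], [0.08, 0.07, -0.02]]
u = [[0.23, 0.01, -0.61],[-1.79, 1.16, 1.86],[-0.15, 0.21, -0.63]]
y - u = [[-0.16, 0.03, 0.54], [1.89, -1.23, -1.81], [0.23, -0.14, 0.61]]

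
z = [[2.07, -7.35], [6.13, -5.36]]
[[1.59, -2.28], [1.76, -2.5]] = z @ [[0.13, -0.18], [-0.18, 0.26]]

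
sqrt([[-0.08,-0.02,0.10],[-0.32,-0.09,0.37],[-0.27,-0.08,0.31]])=[[-0.05, 0.00, 0.15], [-0.59, -0.08, 0.75], [-0.54, -0.13, 0.7]]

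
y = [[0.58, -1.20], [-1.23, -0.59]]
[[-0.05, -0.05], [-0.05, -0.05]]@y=[[0.03,  0.09], [0.03,  0.09]]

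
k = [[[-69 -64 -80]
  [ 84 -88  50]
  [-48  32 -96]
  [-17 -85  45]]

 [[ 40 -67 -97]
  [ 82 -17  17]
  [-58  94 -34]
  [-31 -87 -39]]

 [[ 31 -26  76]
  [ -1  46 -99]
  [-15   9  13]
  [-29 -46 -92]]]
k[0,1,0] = 84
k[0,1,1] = -88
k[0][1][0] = 84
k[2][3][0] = -29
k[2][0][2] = 76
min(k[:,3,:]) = -92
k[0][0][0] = -69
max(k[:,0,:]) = 76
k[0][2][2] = -96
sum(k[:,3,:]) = -381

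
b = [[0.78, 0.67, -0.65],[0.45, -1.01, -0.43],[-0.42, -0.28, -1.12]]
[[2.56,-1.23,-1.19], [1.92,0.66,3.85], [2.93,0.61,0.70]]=b @ [[1.00, -0.75, 1.08], [-0.20, -0.98, -3.24], [-2.94, -0.02, -0.22]]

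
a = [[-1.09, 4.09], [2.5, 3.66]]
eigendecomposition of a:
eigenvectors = [[-0.93, -0.54], [0.37, -0.84]]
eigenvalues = [-2.7, 5.27]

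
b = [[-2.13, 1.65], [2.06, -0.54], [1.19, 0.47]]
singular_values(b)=[3.47, 1.17]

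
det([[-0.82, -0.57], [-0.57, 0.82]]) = -0.997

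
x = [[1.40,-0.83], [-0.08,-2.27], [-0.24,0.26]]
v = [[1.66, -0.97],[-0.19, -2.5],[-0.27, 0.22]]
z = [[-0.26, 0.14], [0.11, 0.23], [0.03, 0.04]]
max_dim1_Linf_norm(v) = 2.5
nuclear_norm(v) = 4.35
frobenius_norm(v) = 3.18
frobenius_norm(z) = 0.39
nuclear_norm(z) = 0.55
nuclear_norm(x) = 3.81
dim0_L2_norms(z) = [0.28, 0.27]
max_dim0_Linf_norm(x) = 2.27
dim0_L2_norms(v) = [1.69, 2.69]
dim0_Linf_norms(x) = [1.4, 2.27]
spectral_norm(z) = 0.30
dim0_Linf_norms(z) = [0.26, 0.23]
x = v + z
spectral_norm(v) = 2.75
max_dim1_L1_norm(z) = 0.4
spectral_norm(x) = 2.48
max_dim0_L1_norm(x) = 3.36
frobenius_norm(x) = 2.82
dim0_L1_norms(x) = [1.72, 3.36]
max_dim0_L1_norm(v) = 3.69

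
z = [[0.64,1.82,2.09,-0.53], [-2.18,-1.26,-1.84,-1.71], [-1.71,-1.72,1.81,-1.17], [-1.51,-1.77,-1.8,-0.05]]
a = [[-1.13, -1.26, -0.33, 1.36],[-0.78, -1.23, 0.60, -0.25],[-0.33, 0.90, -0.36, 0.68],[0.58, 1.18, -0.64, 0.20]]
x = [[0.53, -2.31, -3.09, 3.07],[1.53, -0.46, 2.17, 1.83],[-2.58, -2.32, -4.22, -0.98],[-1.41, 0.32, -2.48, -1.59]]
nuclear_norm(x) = 13.35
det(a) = -0.27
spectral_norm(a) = 2.73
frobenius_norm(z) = 6.34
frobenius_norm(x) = 8.76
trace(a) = -2.52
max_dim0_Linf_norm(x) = 4.22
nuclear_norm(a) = 5.19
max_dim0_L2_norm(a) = 2.3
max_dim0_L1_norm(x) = 11.96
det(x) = -1.70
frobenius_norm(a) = 3.33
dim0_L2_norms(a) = [1.53, 2.3, 1.0, 1.55]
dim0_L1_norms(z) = [6.04, 6.57, 7.54, 3.46]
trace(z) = 1.14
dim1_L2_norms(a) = [2.2, 1.59, 1.23, 1.48]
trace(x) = -5.74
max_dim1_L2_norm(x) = 5.55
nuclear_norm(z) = 10.32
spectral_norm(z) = 5.18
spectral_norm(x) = 7.20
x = a @ z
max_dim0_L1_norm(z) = 7.54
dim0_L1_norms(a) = [2.82, 4.57, 1.93, 2.49]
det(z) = 6.80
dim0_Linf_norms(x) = [2.58, 2.32, 4.22, 3.07]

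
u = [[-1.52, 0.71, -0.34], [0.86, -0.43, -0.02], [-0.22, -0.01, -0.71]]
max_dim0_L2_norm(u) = 1.76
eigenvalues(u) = [-1.97, 0.01, -0.69]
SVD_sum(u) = [[-1.52, 0.70, -0.35],[0.83, -0.39, 0.19],[-0.3, 0.14, -0.07]] + [[-0.0,0.0,0.01], [0.03,-0.05,-0.21], [0.08,-0.15,-0.64]] + [[0.0, 0.0, -0.00], [0.0, 0.00, -0.00], [-0.0, -0.00, 0.0]]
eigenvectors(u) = [[-0.86, 0.44, -0.09], [0.48, 0.88, 0.35], [-0.15, -0.15, 0.93]]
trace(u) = -2.66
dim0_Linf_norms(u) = [1.52, 0.71, 0.71]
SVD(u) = [[-0.86,0.02,-0.5], [0.47,-0.31,-0.82], [-0.17,-0.95,0.26]] @ diag([1.980039961583951, 0.697859834343831, 0.005779458471831972]) @ [[0.89, -0.41, 0.2], [-0.12, 0.22, 0.97], [-0.44, -0.88, 0.15]]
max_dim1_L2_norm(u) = 1.71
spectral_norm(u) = 1.98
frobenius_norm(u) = 2.10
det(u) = 0.01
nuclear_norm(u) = 2.68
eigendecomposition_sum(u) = [[-1.52, 0.70, -0.4],[0.84, -0.39, 0.22],[-0.26, 0.12, -0.07]] + [[0.00, 0.0, -0.00], [0.00, 0.0, -0.0], [-0.00, -0.00, 0.0]] + [[-0.00, 0.01, 0.06],[0.01, -0.05, -0.24],[0.04, -0.13, -0.64]]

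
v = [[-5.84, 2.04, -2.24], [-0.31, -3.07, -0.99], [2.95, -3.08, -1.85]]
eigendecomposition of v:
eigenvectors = [[0.67+0.00j, (-0.28+0.58j), -0.28-0.58j], [(0.53+0j), (0.21+0.35j), (0.21-0.35j)], [(-0.51+0j), 0.65+0.00j, 0.65-0.00j]]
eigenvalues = [(-2.51+0j), (-4.13+0.94j), (-4.13-0.94j)]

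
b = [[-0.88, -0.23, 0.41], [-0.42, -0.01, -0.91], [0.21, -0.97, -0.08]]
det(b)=0.996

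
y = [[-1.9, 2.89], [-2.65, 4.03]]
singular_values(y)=[5.94, 0.0]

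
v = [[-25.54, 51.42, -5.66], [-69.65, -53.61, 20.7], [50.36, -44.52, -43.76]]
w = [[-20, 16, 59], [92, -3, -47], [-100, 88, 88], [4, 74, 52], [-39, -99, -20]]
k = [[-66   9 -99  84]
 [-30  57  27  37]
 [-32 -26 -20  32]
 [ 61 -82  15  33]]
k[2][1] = -26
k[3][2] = 15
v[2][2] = -43.76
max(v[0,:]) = 51.42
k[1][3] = 37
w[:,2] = [59, -47, 88, 52, -20]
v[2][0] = 50.36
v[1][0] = -69.65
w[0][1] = 16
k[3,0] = 61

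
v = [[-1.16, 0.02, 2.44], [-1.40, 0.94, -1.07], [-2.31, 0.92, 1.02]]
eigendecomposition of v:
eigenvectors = [[(0.32-0.46j), 0.32+0.46j, -0.44+0.00j], [0.38+0.40j, (0.38-0.4j), (-0.88+0j)], [(0.62+0j), 0.62-0.00j, (-0.2+0j)]]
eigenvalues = [(0.4+2.27j), (0.4-2.27j), (-0+0j)]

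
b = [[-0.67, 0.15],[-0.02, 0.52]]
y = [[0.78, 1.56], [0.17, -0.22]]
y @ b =[[-0.55, 0.93], [-0.11, -0.09]]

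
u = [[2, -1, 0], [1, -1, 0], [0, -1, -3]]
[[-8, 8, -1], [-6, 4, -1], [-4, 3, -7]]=u @ [[-2, 4, 0], [4, 0, 1], [0, -1, 2]]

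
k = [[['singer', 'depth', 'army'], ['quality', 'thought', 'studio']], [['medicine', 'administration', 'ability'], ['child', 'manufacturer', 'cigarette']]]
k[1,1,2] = 'cigarette'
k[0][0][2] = 'army'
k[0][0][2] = 'army'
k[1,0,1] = 'administration'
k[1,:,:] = [['medicine', 'administration', 'ability'], ['child', 'manufacturer', 'cigarette']]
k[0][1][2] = 'studio'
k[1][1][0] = 'child'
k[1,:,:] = [['medicine', 'administration', 'ability'], ['child', 'manufacturer', 'cigarette']]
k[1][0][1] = 'administration'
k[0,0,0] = 'singer'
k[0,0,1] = 'depth'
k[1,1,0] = 'child'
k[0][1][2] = 'studio'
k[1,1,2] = 'cigarette'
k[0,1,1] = 'thought'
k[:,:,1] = [['depth', 'thought'], ['administration', 'manufacturer']]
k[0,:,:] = [['singer', 'depth', 'army'], ['quality', 'thought', 'studio']]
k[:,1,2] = ['studio', 'cigarette']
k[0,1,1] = 'thought'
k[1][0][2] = 'ability'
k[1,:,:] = [['medicine', 'administration', 'ability'], ['child', 'manufacturer', 'cigarette']]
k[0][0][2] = 'army'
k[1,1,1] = 'manufacturer'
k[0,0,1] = 'depth'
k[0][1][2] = 'studio'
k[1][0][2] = 'ability'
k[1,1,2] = 'cigarette'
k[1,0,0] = 'medicine'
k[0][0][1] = 'depth'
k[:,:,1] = [['depth', 'thought'], ['administration', 'manufacturer']]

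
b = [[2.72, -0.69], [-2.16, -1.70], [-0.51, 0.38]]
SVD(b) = [[-0.72, -0.64], [0.68, -0.72], [0.12, 0.26]] @ diag([3.550499839211054, 1.7968168776373072]) @ [[-0.98, -0.17],[-0.17, 0.98]]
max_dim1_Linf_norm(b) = 2.72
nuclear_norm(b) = 5.35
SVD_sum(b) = [[2.52, 0.44],[-2.39, -0.42],[-0.43, -0.08]] + [[0.2, -1.13], [0.23, -1.28], [-0.08, 0.46]]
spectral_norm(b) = 3.55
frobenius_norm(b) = 3.98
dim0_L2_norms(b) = [3.51, 1.87]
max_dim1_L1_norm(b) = 3.86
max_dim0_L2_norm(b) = 3.51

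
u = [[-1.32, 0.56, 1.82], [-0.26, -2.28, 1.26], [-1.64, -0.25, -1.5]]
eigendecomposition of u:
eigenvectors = [[-0.68+0.00j, -0.68-0.00j, 0.23+0.00j], [(-0.27-0.29j), -0.27+0.29j, -0.96+0.00j], [(0.09-0.62j), 0.09+0.62j, 0.15+0.00j]]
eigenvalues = [(-1.34+1.89j), (-1.34-1.89j), (-2.42+0j)]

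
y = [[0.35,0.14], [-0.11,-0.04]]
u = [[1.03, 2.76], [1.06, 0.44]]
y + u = [[1.38, 2.90], [0.95, 0.40]]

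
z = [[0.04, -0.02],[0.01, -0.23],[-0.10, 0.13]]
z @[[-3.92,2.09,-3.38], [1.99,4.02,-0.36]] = [[-0.20, 0.0, -0.13], [-0.50, -0.9, 0.05], [0.65, 0.31, 0.29]]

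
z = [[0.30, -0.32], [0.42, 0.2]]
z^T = [[0.30, 0.42], [-0.32, 0.20]]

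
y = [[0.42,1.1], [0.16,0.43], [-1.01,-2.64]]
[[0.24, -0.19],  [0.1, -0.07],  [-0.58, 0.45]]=y@[[-0.29, 0.13], [0.33, -0.22]]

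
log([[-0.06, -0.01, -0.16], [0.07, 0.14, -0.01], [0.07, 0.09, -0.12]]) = [[-1.05,1.84,-5.14], [0.02,-2.55,1.35], [1.44,0.69,-2.95]]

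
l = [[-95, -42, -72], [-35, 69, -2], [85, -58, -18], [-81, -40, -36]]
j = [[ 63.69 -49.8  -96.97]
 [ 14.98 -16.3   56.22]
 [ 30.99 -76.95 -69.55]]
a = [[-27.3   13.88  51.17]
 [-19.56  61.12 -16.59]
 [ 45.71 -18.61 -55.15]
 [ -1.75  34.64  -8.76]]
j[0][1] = -49.8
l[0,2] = -72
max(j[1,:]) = 56.22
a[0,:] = [-27.3, 13.88, 51.17]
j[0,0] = 63.69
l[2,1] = -58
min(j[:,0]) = 14.98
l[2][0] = 85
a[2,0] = 45.71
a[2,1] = -18.61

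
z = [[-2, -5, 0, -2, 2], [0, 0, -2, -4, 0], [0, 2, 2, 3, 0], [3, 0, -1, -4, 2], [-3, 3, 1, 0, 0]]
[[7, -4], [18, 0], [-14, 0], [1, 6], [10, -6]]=z@[[-4, 2], [1, 0], [-5, 0], [-2, 0], [0, 0]]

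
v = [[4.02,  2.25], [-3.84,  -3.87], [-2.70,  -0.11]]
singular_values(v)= [7.41, 1.81]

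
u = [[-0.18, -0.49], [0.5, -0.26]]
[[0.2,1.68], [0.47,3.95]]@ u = [[0.8, -0.53],[1.89, -1.26]]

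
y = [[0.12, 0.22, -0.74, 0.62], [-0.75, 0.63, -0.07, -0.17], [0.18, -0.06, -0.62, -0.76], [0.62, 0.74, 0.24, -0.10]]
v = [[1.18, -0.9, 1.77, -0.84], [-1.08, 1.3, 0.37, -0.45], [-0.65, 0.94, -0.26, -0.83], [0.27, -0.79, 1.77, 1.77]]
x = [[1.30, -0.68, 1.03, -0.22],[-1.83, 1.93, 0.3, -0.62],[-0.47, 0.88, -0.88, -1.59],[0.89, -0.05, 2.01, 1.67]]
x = y + v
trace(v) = 3.99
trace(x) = 4.02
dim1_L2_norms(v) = [2.46, 1.79, 1.44, 2.64]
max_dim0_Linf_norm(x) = 2.01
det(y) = 0.99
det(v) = 0.03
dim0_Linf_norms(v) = [1.18, 1.3, 1.77, 1.77]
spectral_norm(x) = 3.90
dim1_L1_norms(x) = [3.23, 4.68, 3.82, 4.62]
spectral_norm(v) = 3.36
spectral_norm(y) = 1.00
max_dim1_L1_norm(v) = 4.69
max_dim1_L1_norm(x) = 4.68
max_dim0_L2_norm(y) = 1.0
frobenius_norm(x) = 4.77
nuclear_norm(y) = 3.99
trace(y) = 0.03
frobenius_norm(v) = 4.27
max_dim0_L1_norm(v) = 4.17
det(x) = -3.87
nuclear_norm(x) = 7.92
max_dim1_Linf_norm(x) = 2.01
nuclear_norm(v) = 7.09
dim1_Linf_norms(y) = [0.74, 0.75, 0.76, 0.74]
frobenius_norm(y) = 2.00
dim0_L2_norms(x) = [2.46, 2.23, 2.44, 2.4]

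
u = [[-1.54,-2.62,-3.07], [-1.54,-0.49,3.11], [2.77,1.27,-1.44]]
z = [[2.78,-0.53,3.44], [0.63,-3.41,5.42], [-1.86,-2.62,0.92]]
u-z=[[-4.32,-2.09,-6.51], [-2.17,2.92,-2.31], [4.63,3.89,-2.36]]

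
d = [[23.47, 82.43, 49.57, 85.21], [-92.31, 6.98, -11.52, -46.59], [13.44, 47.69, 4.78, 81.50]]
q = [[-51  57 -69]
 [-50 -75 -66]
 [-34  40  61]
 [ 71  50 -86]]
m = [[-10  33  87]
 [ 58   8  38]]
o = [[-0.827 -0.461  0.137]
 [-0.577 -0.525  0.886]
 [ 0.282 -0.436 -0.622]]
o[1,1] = -0.525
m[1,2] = 38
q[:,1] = [57, -75, 40, 50]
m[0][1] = 33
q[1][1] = -75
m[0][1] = 33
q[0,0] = -51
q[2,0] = -34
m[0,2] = 87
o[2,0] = 0.282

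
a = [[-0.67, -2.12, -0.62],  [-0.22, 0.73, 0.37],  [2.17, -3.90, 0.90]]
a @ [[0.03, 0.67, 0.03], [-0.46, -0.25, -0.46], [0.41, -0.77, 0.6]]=[[0.7, 0.56, 0.58], [-0.19, -0.61, -0.12], [2.23, 1.74, 2.40]]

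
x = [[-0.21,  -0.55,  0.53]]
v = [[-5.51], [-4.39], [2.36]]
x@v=[[4.82]]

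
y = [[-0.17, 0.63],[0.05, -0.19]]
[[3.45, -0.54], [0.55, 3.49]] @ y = [[-0.61, 2.28], [0.08, -0.32]]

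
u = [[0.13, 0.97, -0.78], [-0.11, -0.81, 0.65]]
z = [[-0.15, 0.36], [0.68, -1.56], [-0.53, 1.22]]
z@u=[[-0.06, -0.44, 0.35], [0.26, 1.92, -1.54], [-0.2, -1.50, 1.21]]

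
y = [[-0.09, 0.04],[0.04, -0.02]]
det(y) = 0.00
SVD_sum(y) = [[-0.09, 0.04], [0.04, -0.02]] + [[-0.0,-0.00],[-0.0,-0.0]]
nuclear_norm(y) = 0.11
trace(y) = -0.11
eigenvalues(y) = [-0.11, -0.0]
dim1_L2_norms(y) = [0.1, 0.04]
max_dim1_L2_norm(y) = 0.1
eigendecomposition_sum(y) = [[-0.09,0.04], [0.04,-0.02]] + [[-0.0,-0.0], [-0.0,-0.0]]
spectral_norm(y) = 0.11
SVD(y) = [[-0.91, 0.41], [0.41, 0.91]] @ diag([0.10815072906367323, 0.0018492709363267517]) @ [[0.91, -0.41], [-0.41, -0.91]]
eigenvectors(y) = [[-0.91, -0.41], [0.41, -0.91]]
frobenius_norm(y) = 0.11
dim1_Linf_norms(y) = [0.09, 0.04]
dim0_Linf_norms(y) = [0.09, 0.04]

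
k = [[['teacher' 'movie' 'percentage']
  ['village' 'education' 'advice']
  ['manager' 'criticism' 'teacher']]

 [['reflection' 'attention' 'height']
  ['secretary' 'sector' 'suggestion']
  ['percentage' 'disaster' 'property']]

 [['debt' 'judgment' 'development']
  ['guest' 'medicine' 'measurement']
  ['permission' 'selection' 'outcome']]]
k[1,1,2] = 'suggestion'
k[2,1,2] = 'measurement'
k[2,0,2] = 'development'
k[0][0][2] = 'percentage'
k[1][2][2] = 'property'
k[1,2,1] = 'disaster'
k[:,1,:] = [['village', 'education', 'advice'], ['secretary', 'sector', 'suggestion'], ['guest', 'medicine', 'measurement']]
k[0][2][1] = 'criticism'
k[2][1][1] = 'medicine'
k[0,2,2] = 'teacher'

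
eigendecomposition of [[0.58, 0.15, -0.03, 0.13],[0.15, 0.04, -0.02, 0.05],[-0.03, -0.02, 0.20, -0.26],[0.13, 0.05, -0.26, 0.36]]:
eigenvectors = [[0.76, 0.59, -0.23, -0.12], [0.21, 0.12, 0.96, 0.09], [-0.31, 0.53, -0.07, 0.78], [0.52, -0.59, -0.10, 0.60]]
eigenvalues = [0.72, 0.45, 0.0, 0.0]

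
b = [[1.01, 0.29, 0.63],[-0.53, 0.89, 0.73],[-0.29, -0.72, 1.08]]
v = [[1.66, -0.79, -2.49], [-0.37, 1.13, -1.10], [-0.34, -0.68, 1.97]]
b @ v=[[1.36, -0.90, -1.59],[-1.46, 0.93, 1.78],[-0.58, -1.32, 3.64]]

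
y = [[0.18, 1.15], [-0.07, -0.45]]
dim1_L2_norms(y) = [1.16, 0.46]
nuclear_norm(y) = 1.25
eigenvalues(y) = [0.0, -0.27]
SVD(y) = [[-0.93, 0.36], [0.36, 0.93]] @ diag([1.249919933427538, 0.00040002562294441516]) @ [[-0.15, -0.99], [0.99, -0.15]]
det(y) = -0.00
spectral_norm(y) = 1.25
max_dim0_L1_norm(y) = 1.6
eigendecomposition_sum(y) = [[0.00, 0.01], [-0.0, -0.00]] + [[0.18, 1.14], [-0.07, -0.45]]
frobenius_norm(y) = 1.25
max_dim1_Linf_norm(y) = 1.15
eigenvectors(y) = [[0.99, -0.93], [-0.15, 0.37]]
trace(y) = -0.27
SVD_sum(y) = [[0.18, 1.15], [-0.07, -0.45]] + [[0.0, -0.00], [0.00, -0.0]]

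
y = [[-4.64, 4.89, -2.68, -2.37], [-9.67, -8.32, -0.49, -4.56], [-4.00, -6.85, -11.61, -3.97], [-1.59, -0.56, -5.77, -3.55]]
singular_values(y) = [18.81, 9.65, 7.44, 1.44]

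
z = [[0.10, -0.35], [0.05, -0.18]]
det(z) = -0.00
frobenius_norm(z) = 0.41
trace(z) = -0.08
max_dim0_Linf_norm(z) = 0.35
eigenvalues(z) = [0.01, -0.09]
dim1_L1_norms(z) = [0.45, 0.23]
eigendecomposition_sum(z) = [[0.01, -0.02],  [0.00, -0.01]] + [[0.09, -0.33], [0.05, -0.17]]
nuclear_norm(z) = 0.41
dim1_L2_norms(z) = [0.36, 0.19]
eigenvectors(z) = [[0.97, 0.88], [0.26, 0.47]]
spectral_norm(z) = 0.41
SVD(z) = [[-0.89,-0.46],[-0.46,0.89]] @ diag([0.4091436258305433, 0.0012220647431205201]) @ [[-0.27, 0.96],[-0.96, -0.27]]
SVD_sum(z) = [[0.10,  -0.35], [0.05,  -0.18]] + [[0.0, 0.0], [-0.0, -0.00]]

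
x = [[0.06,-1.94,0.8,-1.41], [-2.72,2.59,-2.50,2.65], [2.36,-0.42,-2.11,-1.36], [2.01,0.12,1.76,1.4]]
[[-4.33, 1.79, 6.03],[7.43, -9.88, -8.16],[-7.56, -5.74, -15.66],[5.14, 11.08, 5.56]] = x@ [[-0.44, 1.44, -2.10], [0.67, -0.62, -2.21], [1.16, 3.43, 4.66], [2.79, 1.59, 1.32]]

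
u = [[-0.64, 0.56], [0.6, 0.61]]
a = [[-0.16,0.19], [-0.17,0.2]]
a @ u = [[0.22, 0.03], [0.23, 0.03]]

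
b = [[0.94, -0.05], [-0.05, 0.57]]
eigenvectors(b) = [[0.99, 0.13], [-0.13, 0.99]]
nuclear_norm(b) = 1.51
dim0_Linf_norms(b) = [0.94, 0.57]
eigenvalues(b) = [0.95, 0.56]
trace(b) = 1.51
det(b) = 0.53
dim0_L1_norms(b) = [0.99, 0.62]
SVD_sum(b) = [[0.93, -0.12], [-0.12, 0.02]] + [[0.01, 0.07], [0.07, 0.55]]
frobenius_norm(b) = 1.10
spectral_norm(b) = 0.95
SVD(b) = [[-0.99, 0.13], [0.13, 0.99]] @ diag([0.9466376789673681, 0.5633623210326318]) @ [[-0.99, 0.13], [0.13, 0.99]]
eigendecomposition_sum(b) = [[0.93,  -0.12], [-0.12,  0.02]] + [[0.01, 0.07],[0.07, 0.55]]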